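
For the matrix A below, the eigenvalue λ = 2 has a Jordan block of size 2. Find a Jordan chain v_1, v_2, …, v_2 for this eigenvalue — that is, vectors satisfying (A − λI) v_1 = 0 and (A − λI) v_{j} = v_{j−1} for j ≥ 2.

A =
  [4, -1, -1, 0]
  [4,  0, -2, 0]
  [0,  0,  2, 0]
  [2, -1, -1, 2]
A Jordan chain for λ = 2 of length 2:
v_1 = (2, 4, 0, 2)ᵀ
v_2 = (1, 0, 0, 0)ᵀ

Let N = A − (2)·I. We want v_2 with N^2 v_2 = 0 but N^1 v_2 ≠ 0; then v_{j-1} := N · v_j for j = 2, …, 2.

Pick v_2 = (1, 0, 0, 0)ᵀ.
Then v_1 = N · v_2 = (2, 4, 0, 2)ᵀ.

Sanity check: (A − (2)·I) v_1 = (0, 0, 0, 0)ᵀ = 0. ✓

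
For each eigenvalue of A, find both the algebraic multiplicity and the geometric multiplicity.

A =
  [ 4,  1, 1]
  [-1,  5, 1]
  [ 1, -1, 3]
λ = 4: alg = 3, geom = 1

Step 1 — factor the characteristic polynomial to read off the algebraic multiplicities:
  χ_A(x) = (x - 4)^3

Step 2 — compute geometric multiplicities via the rank-nullity identity g(λ) = n − rank(A − λI):
  rank(A − (4)·I) = 2, so dim ker(A − (4)·I) = n − 2 = 1

Summary:
  λ = 4: algebraic multiplicity = 3, geometric multiplicity = 1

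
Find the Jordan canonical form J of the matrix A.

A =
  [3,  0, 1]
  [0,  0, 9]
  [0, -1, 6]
J_3(3)

The characteristic polynomial is
  det(x·I − A) = x^3 - 9*x^2 + 27*x - 27 = (x - 3)^3

Eigenvalues and multiplicities (the geometric multiplicity of λ is n − rank(A − λI), which equals the number of Jordan blocks for λ):
  λ = 3: algebraic multiplicity = 3, geometric multiplicity = 1

Determining the block sizes for each eigenvalue:
  λ = 3: one block (gm = 1), so the single block has size am = 3 → block sizes [3]

Assembling the blocks gives a Jordan form
J =
  [3, 1, 0]
  [0, 3, 1]
  [0, 0, 3]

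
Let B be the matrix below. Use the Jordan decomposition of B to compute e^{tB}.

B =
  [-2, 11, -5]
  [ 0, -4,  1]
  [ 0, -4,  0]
e^{tB} =
  [exp(-2*t), -t^2*exp(-2*t) + 11*t*exp(-2*t), t^2*exp(-2*t)/2 - 5*t*exp(-2*t)]
  [0, -2*t*exp(-2*t) + exp(-2*t), t*exp(-2*t)]
  [0, -4*t*exp(-2*t), 2*t*exp(-2*t) + exp(-2*t)]

Strategy: write B = P · J · P⁻¹ where J is a Jordan canonical form, so e^{tB} = P · e^{tJ} · P⁻¹, and e^{tJ} can be computed block-by-block.

B has Jordan form
J =
  [-2,  1,  0]
  [ 0, -2,  1]
  [ 0,  0, -2]
(up to reordering of blocks).

Per-block formulas:
  For a 3×3 Jordan block J_3(-2): exp(t · J_3(-2)) = e^(-2t)·(I + t·N + (t^2/2)·N^2), where N is the 3×3 nilpotent shift.

After assembling e^{tJ} and conjugating by P, we get:

e^{tB} =
  [exp(-2*t), -t^2*exp(-2*t) + 11*t*exp(-2*t), t^2*exp(-2*t)/2 - 5*t*exp(-2*t)]
  [0, -2*t*exp(-2*t) + exp(-2*t), t*exp(-2*t)]
  [0, -4*t*exp(-2*t), 2*t*exp(-2*t) + exp(-2*t)]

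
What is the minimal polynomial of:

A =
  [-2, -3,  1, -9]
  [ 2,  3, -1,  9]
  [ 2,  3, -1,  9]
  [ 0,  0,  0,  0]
x^2

The characteristic polynomial is χ_A(x) = x^4, so the eigenvalues are known. The minimal polynomial is
  m_A(x) = Π_λ (x − λ)^{k_λ}
where k_λ is the size of the *largest* Jordan block for λ (equivalently, the smallest k with (A − λI)^k v = 0 for every generalised eigenvector v of λ).

  λ = 0: largest Jordan block has size 2, contributing (x − 0)^2

So m_A(x) = x^2 = x^2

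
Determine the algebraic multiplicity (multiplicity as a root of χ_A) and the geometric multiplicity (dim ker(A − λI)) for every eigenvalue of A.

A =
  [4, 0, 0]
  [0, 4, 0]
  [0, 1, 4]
λ = 4: alg = 3, geom = 2

Step 1 — factor the characteristic polynomial to read off the algebraic multiplicities:
  χ_A(x) = (x - 4)^3

Step 2 — compute geometric multiplicities via the rank-nullity identity g(λ) = n − rank(A − λI):
  rank(A − (4)·I) = 1, so dim ker(A − (4)·I) = n − 1 = 2

Summary:
  λ = 4: algebraic multiplicity = 3, geometric multiplicity = 2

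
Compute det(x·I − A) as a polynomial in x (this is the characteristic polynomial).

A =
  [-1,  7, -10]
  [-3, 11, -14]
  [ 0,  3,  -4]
x^3 - 6*x^2 + 12*x - 8

Expanding det(x·I − A) (e.g. by cofactor expansion or by noting that A is similar to its Jordan form J, which has the same characteristic polynomial as A) gives
  χ_A(x) = x^3 - 6*x^2 + 12*x - 8
which factors as (x - 2)^3. The eigenvalues (with algebraic multiplicities) are λ = 2 with multiplicity 3.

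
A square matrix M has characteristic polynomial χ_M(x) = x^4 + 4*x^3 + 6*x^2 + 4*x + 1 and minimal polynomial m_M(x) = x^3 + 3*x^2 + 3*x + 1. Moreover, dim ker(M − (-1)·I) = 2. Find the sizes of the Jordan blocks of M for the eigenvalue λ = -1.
Block sizes for λ = -1: [3, 1]

Step 1 — from the characteristic polynomial, algebraic multiplicity of λ = -1 is 4. From dim ker(M − (-1)·I) = 2, there are exactly 2 Jordan blocks for λ = -1.
Step 2 — from the minimal polynomial, the factor (x + 1)^3 tells us the largest block for λ = -1 has size 3.
Step 3 — with total size 4, 2 blocks, and largest block 3, the block sizes (in nonincreasing order) are [3, 1].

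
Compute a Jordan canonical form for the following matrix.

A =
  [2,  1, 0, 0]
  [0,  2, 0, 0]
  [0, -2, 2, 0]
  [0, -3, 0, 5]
J_2(2) ⊕ J_1(2) ⊕ J_1(5)

The characteristic polynomial is
  det(x·I − A) = x^4 - 11*x^3 + 42*x^2 - 68*x + 40 = (x - 5)*(x - 2)^3

Eigenvalues and multiplicities (the geometric multiplicity of λ is n − rank(A − λI), which equals the number of Jordan blocks for λ):
  λ = 2: algebraic multiplicity = 3, geometric multiplicity = 2
  λ = 5: algebraic multiplicity = 1, geometric multiplicity = 1

Determining the block sizes for each eigenvalue:
  λ = 2: 2 blocks summing to 3 forces exactly one block of size 2 and the rest size 1 → block sizes [2, 1]
  λ = 5: one block (gm = 1), so the single block has size am = 1 → block sizes [1]

Assembling the blocks gives a Jordan form
J =
  [2, 1, 0, 0]
  [0, 2, 0, 0]
  [0, 0, 2, 0]
  [0, 0, 0, 5]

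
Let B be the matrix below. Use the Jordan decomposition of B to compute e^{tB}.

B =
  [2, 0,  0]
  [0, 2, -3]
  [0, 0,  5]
e^{tB} =
  [exp(2*t), 0, 0]
  [0, exp(2*t), -exp(5*t) + exp(2*t)]
  [0, 0, exp(5*t)]

Strategy: write B = P · J · P⁻¹ where J is a Jordan canonical form, so e^{tB} = P · e^{tJ} · P⁻¹, and e^{tJ} can be computed block-by-block.

B has Jordan form
J =
  [2, 0, 0]
  [0, 2, 0]
  [0, 0, 5]
(up to reordering of blocks).

Per-block formulas:
  For a 1×1 block at λ = 2: exp(t · [2]) = [e^(2t)].
  For a 1×1 block at λ = 5: exp(t · [5]) = [e^(5t)].

After assembling e^{tJ} and conjugating by P, we get:

e^{tB} =
  [exp(2*t), 0, 0]
  [0, exp(2*t), -exp(5*t) + exp(2*t)]
  [0, 0, exp(5*t)]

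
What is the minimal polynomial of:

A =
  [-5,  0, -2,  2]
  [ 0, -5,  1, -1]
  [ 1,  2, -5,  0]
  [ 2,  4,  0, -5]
x^3 + 15*x^2 + 75*x + 125

The characteristic polynomial is χ_A(x) = (x + 5)^4, so the eigenvalues are known. The minimal polynomial is
  m_A(x) = Π_λ (x − λ)^{k_λ}
where k_λ is the size of the *largest* Jordan block for λ (equivalently, the smallest k with (A − λI)^k v = 0 for every generalised eigenvector v of λ).

  λ = -5: largest Jordan block has size 3, contributing (x + 5)^3

So m_A(x) = (x + 5)^3 = x^3 + 15*x^2 + 75*x + 125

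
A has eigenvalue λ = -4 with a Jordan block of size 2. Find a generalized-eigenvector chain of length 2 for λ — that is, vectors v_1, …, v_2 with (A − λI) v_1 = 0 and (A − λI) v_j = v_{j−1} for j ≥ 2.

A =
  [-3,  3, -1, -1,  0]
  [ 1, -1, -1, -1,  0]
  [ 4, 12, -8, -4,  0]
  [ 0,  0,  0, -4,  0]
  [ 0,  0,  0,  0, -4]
A Jordan chain for λ = -4 of length 2:
v_1 = (1, 1, 4, 0, 0)ᵀ
v_2 = (1, 0, 0, 0, 0)ᵀ

Let N = A − (-4)·I. We want v_2 with N^2 v_2 = 0 but N^1 v_2 ≠ 0; then v_{j-1} := N · v_j for j = 2, …, 2.

Pick v_2 = (1, 0, 0, 0, 0)ᵀ.
Then v_1 = N · v_2 = (1, 1, 4, 0, 0)ᵀ.

Sanity check: (A − (-4)·I) v_1 = (0, 0, 0, 0, 0)ᵀ = 0. ✓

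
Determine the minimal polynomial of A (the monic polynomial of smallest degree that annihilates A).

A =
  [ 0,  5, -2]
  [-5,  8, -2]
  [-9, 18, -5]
x^3 - 3*x^2 + 3*x - 1

The characteristic polynomial is χ_A(x) = (x - 1)^3, so the eigenvalues are known. The minimal polynomial is
  m_A(x) = Π_λ (x − λ)^{k_λ}
where k_λ is the size of the *largest* Jordan block for λ (equivalently, the smallest k with (A − λI)^k v = 0 for every generalised eigenvector v of λ).

  λ = 1: largest Jordan block has size 3, contributing (x − 1)^3

So m_A(x) = (x - 1)^3 = x^3 - 3*x^2 + 3*x - 1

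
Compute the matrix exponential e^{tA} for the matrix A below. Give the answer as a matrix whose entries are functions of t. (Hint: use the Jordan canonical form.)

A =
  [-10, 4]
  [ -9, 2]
e^{tA} =
  [-6*t*exp(-4*t) + exp(-4*t), 4*t*exp(-4*t)]
  [-9*t*exp(-4*t), 6*t*exp(-4*t) + exp(-4*t)]

Strategy: write A = P · J · P⁻¹ where J is a Jordan canonical form, so e^{tA} = P · e^{tJ} · P⁻¹, and e^{tJ} can be computed block-by-block.

A has Jordan form
J =
  [-4,  1]
  [ 0, -4]
(up to reordering of blocks).

Per-block formulas:
  For a 2×2 Jordan block J_2(-4): exp(t · J_2(-4)) = e^(-4t)·(I + t·N), where N is the 2×2 nilpotent shift.

After assembling e^{tJ} and conjugating by P, we get:

e^{tA} =
  [-6*t*exp(-4*t) + exp(-4*t), 4*t*exp(-4*t)]
  [-9*t*exp(-4*t), 6*t*exp(-4*t) + exp(-4*t)]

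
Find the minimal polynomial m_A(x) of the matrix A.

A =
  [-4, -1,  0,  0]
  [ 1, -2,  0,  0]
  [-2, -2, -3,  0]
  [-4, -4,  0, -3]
x^2 + 6*x + 9

The characteristic polynomial is χ_A(x) = (x + 3)^4, so the eigenvalues are known. The minimal polynomial is
  m_A(x) = Π_λ (x − λ)^{k_λ}
where k_λ is the size of the *largest* Jordan block for λ (equivalently, the smallest k with (A − λI)^k v = 0 for every generalised eigenvector v of λ).

  λ = -3: largest Jordan block has size 2, contributing (x + 3)^2

So m_A(x) = (x + 3)^2 = x^2 + 6*x + 9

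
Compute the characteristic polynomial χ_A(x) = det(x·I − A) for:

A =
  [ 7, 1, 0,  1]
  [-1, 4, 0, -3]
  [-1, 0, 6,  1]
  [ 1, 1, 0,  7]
x^4 - 24*x^3 + 216*x^2 - 864*x + 1296

Expanding det(x·I − A) (e.g. by cofactor expansion or by noting that A is similar to its Jordan form J, which has the same characteristic polynomial as A) gives
  χ_A(x) = x^4 - 24*x^3 + 216*x^2 - 864*x + 1296
which factors as (x - 6)^4. The eigenvalues (with algebraic multiplicities) are λ = 6 with multiplicity 4.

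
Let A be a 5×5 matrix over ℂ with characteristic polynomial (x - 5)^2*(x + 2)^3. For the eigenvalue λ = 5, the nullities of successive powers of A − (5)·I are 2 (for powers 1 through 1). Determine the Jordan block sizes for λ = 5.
Block sizes for λ = 5: [1, 1]

From the dimensions of kernels of powers, the number of Jordan blocks of size at least j is d_j − d_{j−1} where d_j = dim ker(N^j) (with d_0 = 0). Computing the differences gives [2].
The number of blocks of size exactly k is (#blocks of size ≥ k) − (#blocks of size ≥ k + 1), so the partition is: 2 block(s) of size 1.
In nonincreasing order the block sizes are [1, 1].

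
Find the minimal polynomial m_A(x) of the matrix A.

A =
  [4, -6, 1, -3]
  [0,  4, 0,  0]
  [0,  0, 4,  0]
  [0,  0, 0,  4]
x^2 - 8*x + 16

The characteristic polynomial is χ_A(x) = (x - 4)^4, so the eigenvalues are known. The minimal polynomial is
  m_A(x) = Π_λ (x − λ)^{k_λ}
where k_λ is the size of the *largest* Jordan block for λ (equivalently, the smallest k with (A − λI)^k v = 0 for every generalised eigenvector v of λ).

  λ = 4: largest Jordan block has size 2, contributing (x − 4)^2

So m_A(x) = (x - 4)^2 = x^2 - 8*x + 16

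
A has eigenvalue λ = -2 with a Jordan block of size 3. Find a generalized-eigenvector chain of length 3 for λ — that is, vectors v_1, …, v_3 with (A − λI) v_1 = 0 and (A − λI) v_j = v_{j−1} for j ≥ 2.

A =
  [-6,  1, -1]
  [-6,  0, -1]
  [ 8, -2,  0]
A Jordan chain for λ = -2 of length 3:
v_1 = (2, 4, -4)ᵀ
v_2 = (-4, -6, 8)ᵀ
v_3 = (1, 0, 0)ᵀ

Let N = A − (-2)·I. We want v_3 with N^3 v_3 = 0 but N^2 v_3 ≠ 0; then v_{j-1} := N · v_j for j = 3, …, 2.

Pick v_3 = (1, 0, 0)ᵀ.
Then v_2 = N · v_3 = (-4, -6, 8)ᵀ.
Then v_1 = N · v_2 = (2, 4, -4)ᵀ.

Sanity check: (A − (-2)·I) v_1 = (0, 0, 0)ᵀ = 0. ✓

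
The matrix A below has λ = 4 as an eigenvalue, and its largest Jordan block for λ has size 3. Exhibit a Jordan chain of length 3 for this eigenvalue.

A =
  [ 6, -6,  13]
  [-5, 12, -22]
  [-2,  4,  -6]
A Jordan chain for λ = 4 of length 3:
v_1 = (8, -6, -4)ᵀ
v_2 = (2, -5, -2)ᵀ
v_3 = (1, 0, 0)ᵀ

Let N = A − (4)·I. We want v_3 with N^3 v_3 = 0 but N^2 v_3 ≠ 0; then v_{j-1} := N · v_j for j = 3, …, 2.

Pick v_3 = (1, 0, 0)ᵀ.
Then v_2 = N · v_3 = (2, -5, -2)ᵀ.
Then v_1 = N · v_2 = (8, -6, -4)ᵀ.

Sanity check: (A − (4)·I) v_1 = (0, 0, 0)ᵀ = 0. ✓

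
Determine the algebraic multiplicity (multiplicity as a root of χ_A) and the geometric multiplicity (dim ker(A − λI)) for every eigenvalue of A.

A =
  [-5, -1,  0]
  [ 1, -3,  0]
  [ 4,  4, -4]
λ = -4: alg = 3, geom = 2

Step 1 — factor the characteristic polynomial to read off the algebraic multiplicities:
  χ_A(x) = (x + 4)^3

Step 2 — compute geometric multiplicities via the rank-nullity identity g(λ) = n − rank(A − λI):
  rank(A − (-4)·I) = 1, so dim ker(A − (-4)·I) = n − 1 = 2

Summary:
  λ = -4: algebraic multiplicity = 3, geometric multiplicity = 2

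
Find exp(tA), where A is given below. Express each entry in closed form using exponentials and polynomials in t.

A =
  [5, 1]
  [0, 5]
e^{tA} =
  [exp(5*t), t*exp(5*t)]
  [0, exp(5*t)]

Strategy: write A = P · J · P⁻¹ where J is a Jordan canonical form, so e^{tA} = P · e^{tJ} · P⁻¹, and e^{tJ} can be computed block-by-block.

A has Jordan form
J =
  [5, 1]
  [0, 5]
(up to reordering of blocks).

Per-block formulas:
  For a 2×2 Jordan block J_2(5): exp(t · J_2(5)) = e^(5t)·(I + t·N), where N is the 2×2 nilpotent shift.

After assembling e^{tJ} and conjugating by P, we get:

e^{tA} =
  [exp(5*t), t*exp(5*t)]
  [0, exp(5*t)]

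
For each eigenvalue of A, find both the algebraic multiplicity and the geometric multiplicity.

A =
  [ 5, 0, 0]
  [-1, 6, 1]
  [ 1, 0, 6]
λ = 5: alg = 1, geom = 1; λ = 6: alg = 2, geom = 1

Step 1 — factor the characteristic polynomial to read off the algebraic multiplicities:
  χ_A(x) = (x - 6)^2*(x - 5)

Step 2 — compute geometric multiplicities via the rank-nullity identity g(λ) = n − rank(A − λI):
  rank(A − (5)·I) = 2, so dim ker(A − (5)·I) = n − 2 = 1
  rank(A − (6)·I) = 2, so dim ker(A − (6)·I) = n − 2 = 1

Summary:
  λ = 5: algebraic multiplicity = 1, geometric multiplicity = 1
  λ = 6: algebraic multiplicity = 2, geometric multiplicity = 1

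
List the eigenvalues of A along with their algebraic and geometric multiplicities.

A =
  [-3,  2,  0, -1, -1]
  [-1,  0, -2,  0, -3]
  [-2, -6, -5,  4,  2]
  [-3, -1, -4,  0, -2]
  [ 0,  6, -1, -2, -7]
λ = -3: alg = 5, geom = 2

Step 1 — factor the characteristic polynomial to read off the algebraic multiplicities:
  χ_A(x) = (x + 3)^5

Step 2 — compute geometric multiplicities via the rank-nullity identity g(λ) = n − rank(A − λI):
  rank(A − (-3)·I) = 3, so dim ker(A − (-3)·I) = n − 3 = 2

Summary:
  λ = -3: algebraic multiplicity = 5, geometric multiplicity = 2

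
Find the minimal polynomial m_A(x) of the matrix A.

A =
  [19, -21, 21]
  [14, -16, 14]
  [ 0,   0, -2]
x^2 - 3*x - 10

The characteristic polynomial is χ_A(x) = (x - 5)*(x + 2)^2, so the eigenvalues are known. The minimal polynomial is
  m_A(x) = Π_λ (x − λ)^{k_λ}
where k_λ is the size of the *largest* Jordan block for λ (equivalently, the smallest k with (A − λI)^k v = 0 for every generalised eigenvector v of λ).

  λ = -2: largest Jordan block has size 1, contributing (x + 2)
  λ = 5: largest Jordan block has size 1, contributing (x − 5)

So m_A(x) = (x - 5)*(x + 2) = x^2 - 3*x - 10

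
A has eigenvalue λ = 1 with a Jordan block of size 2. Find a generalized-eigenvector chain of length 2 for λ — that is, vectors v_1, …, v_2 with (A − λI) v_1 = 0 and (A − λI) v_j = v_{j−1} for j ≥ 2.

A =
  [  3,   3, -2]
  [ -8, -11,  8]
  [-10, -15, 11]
A Jordan chain for λ = 1 of length 2:
v_1 = (2, -8, -10)ᵀ
v_2 = (1, 0, 0)ᵀ

Let N = A − (1)·I. We want v_2 with N^2 v_2 = 0 but N^1 v_2 ≠ 0; then v_{j-1} := N · v_j for j = 2, …, 2.

Pick v_2 = (1, 0, 0)ᵀ.
Then v_1 = N · v_2 = (2, -8, -10)ᵀ.

Sanity check: (A − (1)·I) v_1 = (0, 0, 0)ᵀ = 0. ✓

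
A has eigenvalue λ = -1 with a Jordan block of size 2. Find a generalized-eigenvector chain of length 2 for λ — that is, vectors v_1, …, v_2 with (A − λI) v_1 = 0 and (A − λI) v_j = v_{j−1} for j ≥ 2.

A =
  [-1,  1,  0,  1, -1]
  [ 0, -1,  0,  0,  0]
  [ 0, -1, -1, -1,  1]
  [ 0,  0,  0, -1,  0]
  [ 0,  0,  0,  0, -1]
A Jordan chain for λ = -1 of length 2:
v_1 = (1, 0, -1, 0, 0)ᵀ
v_2 = (0, 1, 0, 0, 0)ᵀ

Let N = A − (-1)·I. We want v_2 with N^2 v_2 = 0 but N^1 v_2 ≠ 0; then v_{j-1} := N · v_j for j = 2, …, 2.

Pick v_2 = (0, 1, 0, 0, 0)ᵀ.
Then v_1 = N · v_2 = (1, 0, -1, 0, 0)ᵀ.

Sanity check: (A − (-1)·I) v_1 = (0, 0, 0, 0, 0)ᵀ = 0. ✓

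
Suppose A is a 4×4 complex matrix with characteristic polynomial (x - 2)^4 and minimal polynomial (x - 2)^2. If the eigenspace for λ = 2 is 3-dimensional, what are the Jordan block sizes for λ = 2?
Block sizes for λ = 2: [2, 1, 1]

Step 1 — from the characteristic polynomial, algebraic multiplicity of λ = 2 is 4. From dim ker(A − (2)·I) = 3, there are exactly 3 Jordan blocks for λ = 2.
Step 2 — from the minimal polynomial, the factor (x − 2)^2 tells us the largest block for λ = 2 has size 2.
Step 3 — with total size 4, 3 blocks, and largest block 2, the block sizes (in nonincreasing order) are [2, 1, 1].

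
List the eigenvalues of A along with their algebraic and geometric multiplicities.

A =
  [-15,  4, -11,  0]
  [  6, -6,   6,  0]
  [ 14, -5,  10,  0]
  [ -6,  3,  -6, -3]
λ = -4: alg = 2, geom = 1; λ = -3: alg = 2, geom = 2

Step 1 — factor the characteristic polynomial to read off the algebraic multiplicities:
  χ_A(x) = (x + 3)^2*(x + 4)^2

Step 2 — compute geometric multiplicities via the rank-nullity identity g(λ) = n − rank(A − λI):
  rank(A − (-4)·I) = 3, so dim ker(A − (-4)·I) = n − 3 = 1
  rank(A − (-3)·I) = 2, so dim ker(A − (-3)·I) = n − 2 = 2

Summary:
  λ = -4: algebraic multiplicity = 2, geometric multiplicity = 1
  λ = -3: algebraic multiplicity = 2, geometric multiplicity = 2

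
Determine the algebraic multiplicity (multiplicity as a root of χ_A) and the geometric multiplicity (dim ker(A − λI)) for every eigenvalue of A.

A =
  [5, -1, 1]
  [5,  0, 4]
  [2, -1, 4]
λ = 3: alg = 3, geom = 1

Step 1 — factor the characteristic polynomial to read off the algebraic multiplicities:
  χ_A(x) = (x - 3)^3

Step 2 — compute geometric multiplicities via the rank-nullity identity g(λ) = n − rank(A − λI):
  rank(A − (3)·I) = 2, so dim ker(A − (3)·I) = n − 2 = 1

Summary:
  λ = 3: algebraic multiplicity = 3, geometric multiplicity = 1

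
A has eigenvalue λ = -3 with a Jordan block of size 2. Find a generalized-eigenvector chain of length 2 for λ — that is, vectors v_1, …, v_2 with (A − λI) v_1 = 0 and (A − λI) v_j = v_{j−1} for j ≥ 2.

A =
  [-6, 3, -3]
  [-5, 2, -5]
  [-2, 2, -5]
A Jordan chain for λ = -3 of length 2:
v_1 = (-3, -5, -2)ᵀ
v_2 = (1, 0, 0)ᵀ

Let N = A − (-3)·I. We want v_2 with N^2 v_2 = 0 but N^1 v_2 ≠ 0; then v_{j-1} := N · v_j for j = 2, …, 2.

Pick v_2 = (1, 0, 0)ᵀ.
Then v_1 = N · v_2 = (-3, -5, -2)ᵀ.

Sanity check: (A − (-3)·I) v_1 = (0, 0, 0)ᵀ = 0. ✓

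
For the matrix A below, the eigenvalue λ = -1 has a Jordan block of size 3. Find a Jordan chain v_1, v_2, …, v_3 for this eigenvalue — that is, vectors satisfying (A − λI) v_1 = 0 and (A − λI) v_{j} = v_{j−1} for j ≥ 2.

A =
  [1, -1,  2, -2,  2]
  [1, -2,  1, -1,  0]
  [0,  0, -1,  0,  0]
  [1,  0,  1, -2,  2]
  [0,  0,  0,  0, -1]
A Jordan chain for λ = -1 of length 3:
v_1 = (1, 0, 0, 1, 0)ᵀ
v_2 = (2, 1, 0, 1, 0)ᵀ
v_3 = (1, 0, 0, 0, 0)ᵀ

Let N = A − (-1)·I. We want v_3 with N^3 v_3 = 0 but N^2 v_3 ≠ 0; then v_{j-1} := N · v_j for j = 3, …, 2.

Pick v_3 = (1, 0, 0, 0, 0)ᵀ.
Then v_2 = N · v_3 = (2, 1, 0, 1, 0)ᵀ.
Then v_1 = N · v_2 = (1, 0, 0, 1, 0)ᵀ.

Sanity check: (A − (-1)·I) v_1 = (0, 0, 0, 0, 0)ᵀ = 0. ✓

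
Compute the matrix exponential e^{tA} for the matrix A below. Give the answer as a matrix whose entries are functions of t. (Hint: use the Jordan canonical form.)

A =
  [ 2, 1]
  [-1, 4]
e^{tA} =
  [-t*exp(3*t) + exp(3*t), t*exp(3*t)]
  [-t*exp(3*t), t*exp(3*t) + exp(3*t)]

Strategy: write A = P · J · P⁻¹ where J is a Jordan canonical form, so e^{tA} = P · e^{tJ} · P⁻¹, and e^{tJ} can be computed block-by-block.

A has Jordan form
J =
  [3, 1]
  [0, 3]
(up to reordering of blocks).

Per-block formulas:
  For a 2×2 Jordan block J_2(3): exp(t · J_2(3)) = e^(3t)·(I + t·N), where N is the 2×2 nilpotent shift.

After assembling e^{tJ} and conjugating by P, we get:

e^{tA} =
  [-t*exp(3*t) + exp(3*t), t*exp(3*t)]
  [-t*exp(3*t), t*exp(3*t) + exp(3*t)]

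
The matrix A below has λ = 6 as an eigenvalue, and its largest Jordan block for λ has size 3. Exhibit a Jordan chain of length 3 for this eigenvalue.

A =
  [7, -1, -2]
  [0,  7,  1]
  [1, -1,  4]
A Jordan chain for λ = 6 of length 3:
v_1 = (-1, 1, -1)ᵀ
v_2 = (1, 0, 1)ᵀ
v_3 = (1, 0, 0)ᵀ

Let N = A − (6)·I. We want v_3 with N^3 v_3 = 0 but N^2 v_3 ≠ 0; then v_{j-1} := N · v_j for j = 3, …, 2.

Pick v_3 = (1, 0, 0)ᵀ.
Then v_2 = N · v_3 = (1, 0, 1)ᵀ.
Then v_1 = N · v_2 = (-1, 1, -1)ᵀ.

Sanity check: (A − (6)·I) v_1 = (0, 0, 0)ᵀ = 0. ✓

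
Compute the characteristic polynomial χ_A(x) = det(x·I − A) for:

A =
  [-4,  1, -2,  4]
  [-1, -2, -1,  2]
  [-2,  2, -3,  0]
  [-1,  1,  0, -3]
x^4 + 12*x^3 + 54*x^2 + 108*x + 81

Expanding det(x·I − A) (e.g. by cofactor expansion or by noting that A is similar to its Jordan form J, which has the same characteristic polynomial as A) gives
  χ_A(x) = x^4 + 12*x^3 + 54*x^2 + 108*x + 81
which factors as (x + 3)^4. The eigenvalues (with algebraic multiplicities) are λ = -3 with multiplicity 4.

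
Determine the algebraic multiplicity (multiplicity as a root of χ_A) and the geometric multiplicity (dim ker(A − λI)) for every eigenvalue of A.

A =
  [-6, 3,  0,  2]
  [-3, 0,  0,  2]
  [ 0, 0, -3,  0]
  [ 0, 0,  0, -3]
λ = -3: alg = 4, geom = 3

Step 1 — factor the characteristic polynomial to read off the algebraic multiplicities:
  χ_A(x) = (x + 3)^4

Step 2 — compute geometric multiplicities via the rank-nullity identity g(λ) = n − rank(A − λI):
  rank(A − (-3)·I) = 1, so dim ker(A − (-3)·I) = n − 1 = 3

Summary:
  λ = -3: algebraic multiplicity = 4, geometric multiplicity = 3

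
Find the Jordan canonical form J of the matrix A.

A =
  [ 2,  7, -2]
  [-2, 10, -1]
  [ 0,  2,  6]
J_3(6)

The characteristic polynomial is
  det(x·I − A) = x^3 - 18*x^2 + 108*x - 216 = (x - 6)^3

Eigenvalues and multiplicities (the geometric multiplicity of λ is n − rank(A − λI), which equals the number of Jordan blocks for λ):
  λ = 6: algebraic multiplicity = 3, geometric multiplicity = 1

Determining the block sizes for each eigenvalue:
  λ = 6: one block (gm = 1), so the single block has size am = 3 → block sizes [3]

Assembling the blocks gives a Jordan form
J =
  [6, 1, 0]
  [0, 6, 1]
  [0, 0, 6]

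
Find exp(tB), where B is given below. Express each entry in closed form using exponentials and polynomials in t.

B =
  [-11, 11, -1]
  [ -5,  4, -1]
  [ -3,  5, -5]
e^{tB} =
  [-3*t^2*exp(-4*t)/2 - 7*t*exp(-4*t) + exp(-4*t), 3*t^2*exp(-4*t) + 11*t*exp(-4*t), -3*t^2*exp(-4*t)/2 - t*exp(-4*t)]
  [-t^2*exp(-4*t) - 5*t*exp(-4*t), 2*t^2*exp(-4*t) + 8*t*exp(-4*t) + exp(-4*t), -t^2*exp(-4*t) - t*exp(-4*t)]
  [-t^2*exp(-4*t)/2 - 3*t*exp(-4*t), t^2*exp(-4*t) + 5*t*exp(-4*t), -t^2*exp(-4*t)/2 - t*exp(-4*t) + exp(-4*t)]

Strategy: write B = P · J · P⁻¹ where J is a Jordan canonical form, so e^{tB} = P · e^{tJ} · P⁻¹, and e^{tJ} can be computed block-by-block.

B has Jordan form
J =
  [-4,  1,  0]
  [ 0, -4,  1]
  [ 0,  0, -4]
(up to reordering of blocks).

Per-block formulas:
  For a 3×3 Jordan block J_3(-4): exp(t · J_3(-4)) = e^(-4t)·(I + t·N + (t^2/2)·N^2), where N is the 3×3 nilpotent shift.

After assembling e^{tJ} and conjugating by P, we get:

e^{tB} =
  [-3*t^2*exp(-4*t)/2 - 7*t*exp(-4*t) + exp(-4*t), 3*t^2*exp(-4*t) + 11*t*exp(-4*t), -3*t^2*exp(-4*t)/2 - t*exp(-4*t)]
  [-t^2*exp(-4*t) - 5*t*exp(-4*t), 2*t^2*exp(-4*t) + 8*t*exp(-4*t) + exp(-4*t), -t^2*exp(-4*t) - t*exp(-4*t)]
  [-t^2*exp(-4*t)/2 - 3*t*exp(-4*t), t^2*exp(-4*t) + 5*t*exp(-4*t), -t^2*exp(-4*t)/2 - t*exp(-4*t) + exp(-4*t)]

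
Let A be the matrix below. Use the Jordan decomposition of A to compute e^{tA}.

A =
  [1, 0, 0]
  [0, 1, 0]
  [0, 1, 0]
e^{tA} =
  [exp(t), 0, 0]
  [0, exp(t), 0]
  [0, exp(t) - 1, 1]

Strategy: write A = P · J · P⁻¹ where J is a Jordan canonical form, so e^{tA} = P · e^{tJ} · P⁻¹, and e^{tJ} can be computed block-by-block.

A has Jordan form
J =
  [0, 0, 0]
  [0, 1, 0]
  [0, 0, 1]
(up to reordering of blocks).

Per-block formulas:
  For a 1×1 block at λ = 1: exp(t · [1]) = [e^(1t)].
  For a 1×1 block at λ = 0: exp(t · [0]) = [e^(0t)].

After assembling e^{tJ} and conjugating by P, we get:

e^{tA} =
  [exp(t), 0, 0]
  [0, exp(t), 0]
  [0, exp(t) - 1, 1]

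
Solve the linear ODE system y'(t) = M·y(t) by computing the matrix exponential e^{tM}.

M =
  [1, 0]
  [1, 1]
e^{tM} =
  [exp(t), 0]
  [t*exp(t), exp(t)]

Strategy: write M = P · J · P⁻¹ where J is a Jordan canonical form, so e^{tM} = P · e^{tJ} · P⁻¹, and e^{tJ} can be computed block-by-block.

M has Jordan form
J =
  [1, 1]
  [0, 1]
(up to reordering of blocks).

Per-block formulas:
  For a 2×2 Jordan block J_2(1): exp(t · J_2(1)) = e^(1t)·(I + t·N), where N is the 2×2 nilpotent shift.

After assembling e^{tJ} and conjugating by P, we get:

e^{tM} =
  [exp(t), 0]
  [t*exp(t), exp(t)]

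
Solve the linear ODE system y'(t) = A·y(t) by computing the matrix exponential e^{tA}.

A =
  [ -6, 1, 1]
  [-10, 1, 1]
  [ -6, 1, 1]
e^{tA} =
  [-4*t*exp(-2*t) + exp(-2*t), t*exp(-2*t), t*exp(-2*t)]
  [-12*t*exp(-2*t) + 1 - exp(-2*t), 3*t*exp(-2*t) + exp(-2*t), 3*t*exp(-2*t) - 1 + exp(-2*t)]
  [-4*t*exp(-2*t) - 1 + exp(-2*t), t*exp(-2*t), t*exp(-2*t) + 1]

Strategy: write A = P · J · P⁻¹ where J is a Jordan canonical form, so e^{tA} = P · e^{tJ} · P⁻¹, and e^{tJ} can be computed block-by-block.

A has Jordan form
J =
  [-2,  1, 0]
  [ 0, -2, 0]
  [ 0,  0, 0]
(up to reordering of blocks).

Per-block formulas:
  For a 2×2 Jordan block J_2(-2): exp(t · J_2(-2)) = e^(-2t)·(I + t·N), where N is the 2×2 nilpotent shift.
  For a 1×1 block at λ = 0: exp(t · [0]) = [e^(0t)].

After assembling e^{tJ} and conjugating by P, we get:

e^{tA} =
  [-4*t*exp(-2*t) + exp(-2*t), t*exp(-2*t), t*exp(-2*t)]
  [-12*t*exp(-2*t) + 1 - exp(-2*t), 3*t*exp(-2*t) + exp(-2*t), 3*t*exp(-2*t) - 1 + exp(-2*t)]
  [-4*t*exp(-2*t) - 1 + exp(-2*t), t*exp(-2*t), t*exp(-2*t) + 1]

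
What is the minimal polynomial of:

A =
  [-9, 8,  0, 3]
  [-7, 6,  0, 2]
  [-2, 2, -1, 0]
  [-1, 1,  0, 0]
x^3 + 3*x^2 + 3*x + 1

The characteristic polynomial is χ_A(x) = (x + 1)^4, so the eigenvalues are known. The minimal polynomial is
  m_A(x) = Π_λ (x − λ)^{k_λ}
where k_λ is the size of the *largest* Jordan block for λ (equivalently, the smallest k with (A − λI)^k v = 0 for every generalised eigenvector v of λ).

  λ = -1: largest Jordan block has size 3, contributing (x + 1)^3

So m_A(x) = (x + 1)^3 = x^3 + 3*x^2 + 3*x + 1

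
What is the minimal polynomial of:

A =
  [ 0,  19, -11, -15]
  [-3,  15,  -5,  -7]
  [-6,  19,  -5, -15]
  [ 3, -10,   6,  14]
x^3 - 18*x^2 + 108*x - 216

The characteristic polynomial is χ_A(x) = (x - 6)^4, so the eigenvalues are known. The minimal polynomial is
  m_A(x) = Π_λ (x − λ)^{k_λ}
where k_λ is the size of the *largest* Jordan block for λ (equivalently, the smallest k with (A − λI)^k v = 0 for every generalised eigenvector v of λ).

  λ = 6: largest Jordan block has size 3, contributing (x − 6)^3

So m_A(x) = (x - 6)^3 = x^3 - 18*x^2 + 108*x - 216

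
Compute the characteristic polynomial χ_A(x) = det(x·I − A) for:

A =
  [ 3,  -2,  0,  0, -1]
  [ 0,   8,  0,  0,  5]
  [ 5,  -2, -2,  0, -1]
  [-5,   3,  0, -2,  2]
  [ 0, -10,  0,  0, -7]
x^5 - 15*x^3 - 10*x^2 + 60*x + 72

Expanding det(x·I − A) (e.g. by cofactor expansion or by noting that A is similar to its Jordan form J, which has the same characteristic polynomial as A) gives
  χ_A(x) = x^5 - 15*x^3 - 10*x^2 + 60*x + 72
which factors as (x - 3)^2*(x + 2)^3. The eigenvalues (with algebraic multiplicities) are λ = -2 with multiplicity 3, λ = 3 with multiplicity 2.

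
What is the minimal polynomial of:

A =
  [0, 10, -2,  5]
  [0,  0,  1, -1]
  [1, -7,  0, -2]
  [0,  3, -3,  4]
x^3 - 3*x^2 + 3*x - 1

The characteristic polynomial is χ_A(x) = (x - 1)^4, so the eigenvalues are known. The minimal polynomial is
  m_A(x) = Π_λ (x − λ)^{k_λ}
where k_λ is the size of the *largest* Jordan block for λ (equivalently, the smallest k with (A − λI)^k v = 0 for every generalised eigenvector v of λ).

  λ = 1: largest Jordan block has size 3, contributing (x − 1)^3

So m_A(x) = (x - 1)^3 = x^3 - 3*x^2 + 3*x - 1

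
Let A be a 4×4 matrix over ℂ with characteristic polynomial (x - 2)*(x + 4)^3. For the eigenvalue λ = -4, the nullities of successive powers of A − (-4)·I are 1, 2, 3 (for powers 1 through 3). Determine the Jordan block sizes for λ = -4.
Block sizes for λ = -4: [3]

From the dimensions of kernels of powers, the number of Jordan blocks of size at least j is d_j − d_{j−1} where d_j = dim ker(N^j) (with d_0 = 0). Computing the differences gives [1, 1, 1].
The number of blocks of size exactly k is (#blocks of size ≥ k) − (#blocks of size ≥ k + 1), so the partition is: 1 block(s) of size 3.
In nonincreasing order the block sizes are [3].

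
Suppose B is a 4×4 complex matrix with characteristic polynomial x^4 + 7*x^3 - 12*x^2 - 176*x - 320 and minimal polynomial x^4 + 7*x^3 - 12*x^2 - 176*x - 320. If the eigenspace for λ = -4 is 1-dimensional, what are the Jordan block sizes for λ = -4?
Block sizes for λ = -4: [3]

Step 1 — from the characteristic polynomial, algebraic multiplicity of λ = -4 is 3. From dim ker(B − (-4)·I) = 1, there are exactly 1 Jordan blocks for λ = -4.
Step 2 — from the minimal polynomial, the factor (x + 4)^3 tells us the largest block for λ = -4 has size 3.
Step 3 — with total size 3, 1 blocks, and largest block 3, the block sizes (in nonincreasing order) are [3].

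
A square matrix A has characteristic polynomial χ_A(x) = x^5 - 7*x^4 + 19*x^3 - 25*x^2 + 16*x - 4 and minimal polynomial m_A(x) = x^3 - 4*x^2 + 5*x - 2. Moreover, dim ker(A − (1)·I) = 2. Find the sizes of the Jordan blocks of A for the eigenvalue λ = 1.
Block sizes for λ = 1: [2, 1]

Step 1 — from the characteristic polynomial, algebraic multiplicity of λ = 1 is 3. From dim ker(A − (1)·I) = 2, there are exactly 2 Jordan blocks for λ = 1.
Step 2 — from the minimal polynomial, the factor (x − 1)^2 tells us the largest block for λ = 1 has size 2.
Step 3 — with total size 3, 2 blocks, and largest block 2, the block sizes (in nonincreasing order) are [2, 1].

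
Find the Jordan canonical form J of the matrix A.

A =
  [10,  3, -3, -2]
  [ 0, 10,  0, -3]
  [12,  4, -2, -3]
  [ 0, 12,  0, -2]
J_2(4) ⊕ J_2(4)

The characteristic polynomial is
  det(x·I − A) = x^4 - 16*x^3 + 96*x^2 - 256*x + 256 = (x - 4)^4

Eigenvalues and multiplicities (the geometric multiplicity of λ is n − rank(A − λI), which equals the number of Jordan blocks for λ):
  λ = 4: algebraic multiplicity = 4, geometric multiplicity = 2

Determining the block sizes for each eigenvalue:
  λ = 4: with am = 4 and gm = 2, the partition is not yet determined (e.g. several partitions of 4 into 2 parts exist). Let N = A − (4)·I. Computing rank(N^1) = 2, rank(N^2) = 0; the number of blocks of size ≥ j is rank(N^{j−1}) − rank(N^j), giving [2, 2]. So we have 2 block(s) of size 2 → block sizes [2, 2]

Assembling the blocks gives a Jordan form
J =
  [4, 1, 0, 0]
  [0, 4, 0, 0]
  [0, 0, 4, 1]
  [0, 0, 0, 4]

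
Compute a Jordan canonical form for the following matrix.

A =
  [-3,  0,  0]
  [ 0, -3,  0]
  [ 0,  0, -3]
J_1(-3) ⊕ J_1(-3) ⊕ J_1(-3)

The characteristic polynomial is
  det(x·I − A) = x^3 + 9*x^2 + 27*x + 27 = (x + 3)^3

Eigenvalues and multiplicities (the geometric multiplicity of λ is n − rank(A − λI), which equals the number of Jordan blocks for λ):
  λ = -3: algebraic multiplicity = 3, geometric multiplicity = 3

Determining the block sizes for each eigenvalue:
  λ = -3: gm = am = 3, so every block has size 1 → block sizes [1, 1, 1]

Assembling the blocks gives a Jordan form
J =
  [-3,  0,  0]
  [ 0, -3,  0]
  [ 0,  0, -3]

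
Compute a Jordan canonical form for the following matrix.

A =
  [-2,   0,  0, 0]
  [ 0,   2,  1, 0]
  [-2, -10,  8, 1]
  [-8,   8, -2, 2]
J_1(-2) ⊕ J_3(4)

The characteristic polynomial is
  det(x·I − A) = x^4 - 10*x^3 + 24*x^2 + 32*x - 128 = (x - 4)^3*(x + 2)

Eigenvalues and multiplicities (the geometric multiplicity of λ is n − rank(A − λI), which equals the number of Jordan blocks for λ):
  λ = -2: algebraic multiplicity = 1, geometric multiplicity = 1
  λ = 4: algebraic multiplicity = 3, geometric multiplicity = 1

Determining the block sizes for each eigenvalue:
  λ = -2: one block (gm = 1), so the single block has size am = 1 → block sizes [1]
  λ = 4: one block (gm = 1), so the single block has size am = 3 → block sizes [3]

Assembling the blocks gives a Jordan form
J =
  [-2, 0, 0, 0]
  [ 0, 4, 1, 0]
  [ 0, 0, 4, 1]
  [ 0, 0, 0, 4]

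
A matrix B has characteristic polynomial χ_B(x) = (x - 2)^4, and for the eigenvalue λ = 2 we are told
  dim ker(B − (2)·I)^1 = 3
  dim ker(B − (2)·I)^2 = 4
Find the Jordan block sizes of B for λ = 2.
Block sizes for λ = 2: [2, 1, 1]

From the dimensions of kernels of powers, the number of Jordan blocks of size at least j is d_j − d_{j−1} where d_j = dim ker(N^j) (with d_0 = 0). Computing the differences gives [3, 1].
The number of blocks of size exactly k is (#blocks of size ≥ k) − (#blocks of size ≥ k + 1), so the partition is: 2 block(s) of size 1, 1 block(s) of size 2.
In nonincreasing order the block sizes are [2, 1, 1].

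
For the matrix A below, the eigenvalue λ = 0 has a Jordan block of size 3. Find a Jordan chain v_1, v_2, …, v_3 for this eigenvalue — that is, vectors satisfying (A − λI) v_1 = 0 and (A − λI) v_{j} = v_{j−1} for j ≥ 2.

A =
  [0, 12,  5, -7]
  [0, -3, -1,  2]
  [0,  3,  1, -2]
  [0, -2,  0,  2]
A Jordan chain for λ = 0 of length 3:
v_1 = (-7, 2, -2, 2)ᵀ
v_2 = (12, -3, 3, -2)ᵀ
v_3 = (0, 1, 0, 0)ᵀ

Let N = A − (0)·I. We want v_3 with N^3 v_3 = 0 but N^2 v_3 ≠ 0; then v_{j-1} := N · v_j for j = 3, …, 2.

Pick v_3 = (0, 1, 0, 0)ᵀ.
Then v_2 = N · v_3 = (12, -3, 3, -2)ᵀ.
Then v_1 = N · v_2 = (-7, 2, -2, 2)ᵀ.

Sanity check: (A − (0)·I) v_1 = (0, 0, 0, 0)ᵀ = 0. ✓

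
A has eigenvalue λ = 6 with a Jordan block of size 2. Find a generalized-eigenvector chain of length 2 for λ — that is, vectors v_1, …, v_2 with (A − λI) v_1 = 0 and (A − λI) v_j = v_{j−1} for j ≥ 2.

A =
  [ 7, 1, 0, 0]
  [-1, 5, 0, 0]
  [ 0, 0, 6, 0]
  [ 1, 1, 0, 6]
A Jordan chain for λ = 6 of length 2:
v_1 = (1, -1, 0, 1)ᵀ
v_2 = (1, 0, 0, 0)ᵀ

Let N = A − (6)·I. We want v_2 with N^2 v_2 = 0 but N^1 v_2 ≠ 0; then v_{j-1} := N · v_j for j = 2, …, 2.

Pick v_2 = (1, 0, 0, 0)ᵀ.
Then v_1 = N · v_2 = (1, -1, 0, 1)ᵀ.

Sanity check: (A − (6)·I) v_1 = (0, 0, 0, 0)ᵀ = 0. ✓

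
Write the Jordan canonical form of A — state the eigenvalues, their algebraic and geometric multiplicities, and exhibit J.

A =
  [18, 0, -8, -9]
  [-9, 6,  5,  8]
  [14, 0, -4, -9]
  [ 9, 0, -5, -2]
J_3(4) ⊕ J_1(6)

The characteristic polynomial is
  det(x·I − A) = x^4 - 18*x^3 + 120*x^2 - 352*x + 384 = (x - 6)*(x - 4)^3

Eigenvalues and multiplicities (the geometric multiplicity of λ is n − rank(A − λI), which equals the number of Jordan blocks for λ):
  λ = 4: algebraic multiplicity = 3, geometric multiplicity = 1
  λ = 6: algebraic multiplicity = 1, geometric multiplicity = 1

Determining the block sizes for each eigenvalue:
  λ = 4: one block (gm = 1), so the single block has size am = 3 → block sizes [3]
  λ = 6: one block (gm = 1), so the single block has size am = 1 → block sizes [1]

Assembling the blocks gives a Jordan form
J =
  [4, 1, 0, 0]
  [0, 4, 1, 0]
  [0, 0, 4, 0]
  [0, 0, 0, 6]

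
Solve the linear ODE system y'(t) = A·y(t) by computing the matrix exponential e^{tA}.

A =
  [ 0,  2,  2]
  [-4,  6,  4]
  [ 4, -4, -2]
e^{tA} =
  [1, exp(2*t) - 1, exp(2*t) - 1]
  [2 - 2*exp(2*t), 3*exp(2*t) - 2, 2*exp(2*t) - 2]
  [2*exp(2*t) - 2, 2 - 2*exp(2*t), 2 - exp(2*t)]

Strategy: write A = P · J · P⁻¹ where J is a Jordan canonical form, so e^{tA} = P · e^{tJ} · P⁻¹, and e^{tJ} can be computed block-by-block.

A has Jordan form
J =
  [0, 0, 0]
  [0, 2, 0]
  [0, 0, 2]
(up to reordering of blocks).

Per-block formulas:
  For a 1×1 block at λ = 2: exp(t · [2]) = [e^(2t)].
  For a 1×1 block at λ = 0: exp(t · [0]) = [e^(0t)].

After assembling e^{tJ} and conjugating by P, we get:

e^{tA} =
  [1, exp(2*t) - 1, exp(2*t) - 1]
  [2 - 2*exp(2*t), 3*exp(2*t) - 2, 2*exp(2*t) - 2]
  [2*exp(2*t) - 2, 2 - 2*exp(2*t), 2 - exp(2*t)]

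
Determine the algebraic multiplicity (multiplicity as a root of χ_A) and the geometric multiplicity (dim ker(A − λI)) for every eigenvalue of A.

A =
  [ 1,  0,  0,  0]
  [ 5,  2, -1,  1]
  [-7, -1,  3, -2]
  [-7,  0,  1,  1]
λ = 1: alg = 1, geom = 1; λ = 2: alg = 3, geom = 1

Step 1 — factor the characteristic polynomial to read off the algebraic multiplicities:
  χ_A(x) = (x - 2)^3*(x - 1)

Step 2 — compute geometric multiplicities via the rank-nullity identity g(λ) = n − rank(A − λI):
  rank(A − (1)·I) = 3, so dim ker(A − (1)·I) = n − 3 = 1
  rank(A − (2)·I) = 3, so dim ker(A − (2)·I) = n − 3 = 1

Summary:
  λ = 1: algebraic multiplicity = 1, geometric multiplicity = 1
  λ = 2: algebraic multiplicity = 3, geometric multiplicity = 1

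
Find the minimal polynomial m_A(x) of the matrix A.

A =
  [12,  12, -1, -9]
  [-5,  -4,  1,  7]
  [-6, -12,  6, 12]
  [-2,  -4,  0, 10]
x^3 - 18*x^2 + 108*x - 216

The characteristic polynomial is χ_A(x) = (x - 6)^4, so the eigenvalues are known. The minimal polynomial is
  m_A(x) = Π_λ (x − λ)^{k_λ}
where k_λ is the size of the *largest* Jordan block for λ (equivalently, the smallest k with (A − λI)^k v = 0 for every generalised eigenvector v of λ).

  λ = 6: largest Jordan block has size 3, contributing (x − 6)^3

So m_A(x) = (x - 6)^3 = x^3 - 18*x^2 + 108*x - 216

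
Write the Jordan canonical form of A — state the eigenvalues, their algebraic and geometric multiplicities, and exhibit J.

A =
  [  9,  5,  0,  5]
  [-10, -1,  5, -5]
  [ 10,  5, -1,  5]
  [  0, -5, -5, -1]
J_1(-1) ⊕ J_1(-1) ⊕ J_1(4) ⊕ J_1(4)

The characteristic polynomial is
  det(x·I − A) = x^4 - 6*x^3 + x^2 + 24*x + 16 = (x - 4)^2*(x + 1)^2

Eigenvalues and multiplicities (the geometric multiplicity of λ is n − rank(A − λI), which equals the number of Jordan blocks for λ):
  λ = -1: algebraic multiplicity = 2, geometric multiplicity = 2
  λ = 4: algebraic multiplicity = 2, geometric multiplicity = 2

Determining the block sizes for each eigenvalue:
  λ = -1: gm = am = 2, so every block has size 1 → block sizes [1, 1]
  λ = 4: gm = am = 2, so every block has size 1 → block sizes [1, 1]

Assembling the blocks gives a Jordan form
J =
  [-1,  0, 0, 0]
  [ 0, -1, 0, 0]
  [ 0,  0, 4, 0]
  [ 0,  0, 0, 4]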